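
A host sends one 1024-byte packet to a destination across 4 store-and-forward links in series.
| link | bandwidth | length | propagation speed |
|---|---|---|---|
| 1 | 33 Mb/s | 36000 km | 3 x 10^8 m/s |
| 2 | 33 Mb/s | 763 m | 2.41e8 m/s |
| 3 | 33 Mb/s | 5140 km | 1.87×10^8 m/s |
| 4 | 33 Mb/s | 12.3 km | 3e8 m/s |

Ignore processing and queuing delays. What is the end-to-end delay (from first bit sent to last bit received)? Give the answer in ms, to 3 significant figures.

L = 1024 × 8 = 8192 bits.
Transmission delay per hop = L/R = 8192/33000000 = 0.248242 ms; 4 hops → 0.99297 ms.
Propagation delays (d/s per hop): 120, 0.00316598, 27.4866, 0.041 ms; sum = 147.531 ms.
End-to-end = 149 ms.

149 ms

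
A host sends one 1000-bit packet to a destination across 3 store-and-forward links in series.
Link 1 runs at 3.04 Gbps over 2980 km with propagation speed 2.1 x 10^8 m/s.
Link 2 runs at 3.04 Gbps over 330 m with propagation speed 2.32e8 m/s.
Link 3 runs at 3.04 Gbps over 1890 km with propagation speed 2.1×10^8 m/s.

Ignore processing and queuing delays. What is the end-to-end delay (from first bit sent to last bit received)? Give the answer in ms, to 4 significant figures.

Transmission delay per hop = L/R = 1000/3040000000 = 0.000328947 ms; 3 hops → 0.000986842 ms.
Propagation delays (d/s per hop): 14.1905, 0.00142241, 9 ms; sum = 23.1919 ms.
End-to-end = 23.19 ms.

23.19 ms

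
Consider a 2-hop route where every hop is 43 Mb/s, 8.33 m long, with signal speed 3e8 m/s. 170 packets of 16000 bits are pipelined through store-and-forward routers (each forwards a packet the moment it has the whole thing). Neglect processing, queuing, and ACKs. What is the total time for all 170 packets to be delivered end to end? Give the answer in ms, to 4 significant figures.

Per-hop transmission t_tx = L/R = 16000/43000000 = 0.372093 ms.
Per-hop propagation t_prop = 8.33/300000000 = 2.77667e-05 ms.
Pipeline fill: first packet needs 2·t_tx to clear all hops; remaining 169 packets each add one t_tx.
Total = (2+170-1)·t_tx + 2·t_prop = 171·0.372093 + 2·2.77667e-05 = 63.63 ms.

63.63 ms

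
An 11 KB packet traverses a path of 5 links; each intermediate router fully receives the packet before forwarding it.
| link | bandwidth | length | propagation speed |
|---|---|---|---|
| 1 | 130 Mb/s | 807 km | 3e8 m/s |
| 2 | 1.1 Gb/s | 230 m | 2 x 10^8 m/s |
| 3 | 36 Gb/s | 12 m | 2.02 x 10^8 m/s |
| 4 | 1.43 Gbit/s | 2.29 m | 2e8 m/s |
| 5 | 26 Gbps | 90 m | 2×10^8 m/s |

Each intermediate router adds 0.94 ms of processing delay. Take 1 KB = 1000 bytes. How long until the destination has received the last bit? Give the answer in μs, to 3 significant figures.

7280 μs

L = 88000 bits.
Transmission delays (L/R per hop): 676.923, 80, 2.44444, 61.5385, 3.38462 μs; sum = 824.291 μs.
Propagation delays (d/s per hop): 2690, 1.15, 0.0594059, 0.01145, 0.45 μs; sum = 2691.67 μs.
Processing at 4 router(s): 4 × 0.94 ms = 3760 μs.
End-to-end = 7280 μs.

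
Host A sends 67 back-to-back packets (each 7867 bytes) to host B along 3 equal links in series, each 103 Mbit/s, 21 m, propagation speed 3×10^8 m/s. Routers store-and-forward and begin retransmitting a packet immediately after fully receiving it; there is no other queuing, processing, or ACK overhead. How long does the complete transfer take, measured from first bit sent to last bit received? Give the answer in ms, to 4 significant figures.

42.16 ms

Per-hop transmission t_tx = L/R = 62936/103000000 = 0.611029 ms.
Per-hop propagation t_prop = 21/300000000 = 7e-05 ms.
Pipeline fill: first packet needs 3·t_tx to clear all hops; remaining 66 packets each add one t_tx.
Total = (3+67-1)·t_tx + 3·t_prop = 69·0.611029 + 3·7e-05 = 42.16 ms.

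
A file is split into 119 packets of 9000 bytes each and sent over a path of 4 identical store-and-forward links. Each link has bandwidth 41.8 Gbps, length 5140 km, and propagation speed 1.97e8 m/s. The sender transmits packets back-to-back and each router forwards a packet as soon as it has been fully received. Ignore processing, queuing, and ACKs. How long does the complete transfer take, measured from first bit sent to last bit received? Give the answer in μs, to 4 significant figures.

Per-hop transmission t_tx = L/R = 72000/41800000000 = 1.72249 μs.
Per-hop propagation t_prop = 5140000/197000000 = 26091.4 μs.
Pipeline fill: first packet needs 4·t_tx to clear all hops; remaining 118 packets each add one t_tx.
Total = (4+119-1)·t_tx + 4·t_prop = 122·1.72249 + 4·26091.4 = 104600 μs.

104600 μs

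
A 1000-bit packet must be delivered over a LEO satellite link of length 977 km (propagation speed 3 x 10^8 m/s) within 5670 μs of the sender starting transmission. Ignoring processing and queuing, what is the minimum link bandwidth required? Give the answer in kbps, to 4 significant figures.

414.4 kbps

Propagation delay = 977000 / 300000000 = 3256.67 μs.
Transmission budget = 5670 − 3256.67 = 2413.33 μs.
R ≥ L / t_tx = 1000 bits / 0.00241333 s = 414.4 kbps.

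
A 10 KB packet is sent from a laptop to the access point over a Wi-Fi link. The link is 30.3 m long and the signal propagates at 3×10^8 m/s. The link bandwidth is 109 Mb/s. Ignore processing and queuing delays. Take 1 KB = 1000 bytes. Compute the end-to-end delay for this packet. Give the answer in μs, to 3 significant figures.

734 μs

L = 80000 bits.
Transmission delay = L/R = 80000 / 109000000 = 733.945 μs.
Propagation delay = d/s = 30.3 m / 300000000 m/s = 0.101 μs.
Total = 734 μs.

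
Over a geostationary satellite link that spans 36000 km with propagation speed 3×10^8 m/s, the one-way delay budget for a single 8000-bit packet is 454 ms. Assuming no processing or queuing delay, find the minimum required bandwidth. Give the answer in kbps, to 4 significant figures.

Propagation delay = 36000000 / 300000000 = 120 ms.
Transmission budget = 454 − 120 = 334 ms.
R ≥ L / t_tx = 8000 bits / 0.334 s = 23.95 kbps.

23.95 kbps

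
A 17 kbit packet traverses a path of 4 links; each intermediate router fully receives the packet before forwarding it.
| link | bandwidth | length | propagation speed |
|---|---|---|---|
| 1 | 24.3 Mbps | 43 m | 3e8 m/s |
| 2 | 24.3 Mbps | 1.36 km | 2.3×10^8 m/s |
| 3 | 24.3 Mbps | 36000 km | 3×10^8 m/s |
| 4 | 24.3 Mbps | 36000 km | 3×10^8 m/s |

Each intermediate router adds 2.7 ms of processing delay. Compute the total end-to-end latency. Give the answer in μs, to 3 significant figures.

L = 17000 bits.
Transmission delay per hop = L/R = 17000/24300000 = 699.588 μs; 4 hops → 2798.35 μs.
Propagation delays (d/s per hop): 0.143333, 5.91304, 120000, 120000 μs; sum = 240006 μs.
Processing at 3 router(s): 3 × 2.7 ms = 8100 μs.
End-to-end = 251000 μs.

251000 μs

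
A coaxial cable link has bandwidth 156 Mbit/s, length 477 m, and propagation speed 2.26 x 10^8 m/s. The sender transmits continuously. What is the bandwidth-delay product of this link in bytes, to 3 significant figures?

Propagation delay = 477 / 2.26e+08 = 2.11062e-06 s.
BDP = R × t_prop = 156000000 × 2.11062e-06 = 329.257 bits.
In bytes: 329.257/8 = 41.2 bytes.

41.2 bytes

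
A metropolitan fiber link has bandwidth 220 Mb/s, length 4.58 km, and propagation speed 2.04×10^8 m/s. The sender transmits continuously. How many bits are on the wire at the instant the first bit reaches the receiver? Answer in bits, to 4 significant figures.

4939 bits

Propagation delay = 4580 / 204000000 = 2.2451e-05 s.
BDP = R × t_prop = 220000000 × 2.2451e-05 = 4939.22 bits.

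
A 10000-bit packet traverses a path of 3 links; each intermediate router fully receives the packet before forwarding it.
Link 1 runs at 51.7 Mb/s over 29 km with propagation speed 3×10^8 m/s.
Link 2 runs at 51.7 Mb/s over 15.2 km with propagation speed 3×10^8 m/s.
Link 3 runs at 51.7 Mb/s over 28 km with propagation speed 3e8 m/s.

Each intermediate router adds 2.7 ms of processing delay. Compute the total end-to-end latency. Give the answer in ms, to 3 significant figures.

Transmission delay per hop = L/R = 10000/51700000 = 0.193424 ms; 3 hops → 0.580271 ms.
Propagation delays (d/s per hop): 0.0966667, 0.0506667, 0.0933333 ms; sum = 0.240667 ms.
Processing at 2 router(s): 2 × 2.7 ms = 5.4 ms.
End-to-end = 6.22 ms.

6.22 ms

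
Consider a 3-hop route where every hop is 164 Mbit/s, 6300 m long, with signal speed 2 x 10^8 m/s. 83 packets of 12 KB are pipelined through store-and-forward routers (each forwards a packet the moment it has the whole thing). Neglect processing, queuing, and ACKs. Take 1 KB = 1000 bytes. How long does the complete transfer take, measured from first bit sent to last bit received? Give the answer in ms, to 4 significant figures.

49.85 ms

Per-hop transmission t_tx = L/R = 96000/164000000 = 0.585366 ms.
Per-hop propagation t_prop = 6300/200000000 = 0.0315 ms.
Pipeline fill: first packet needs 3·t_tx to clear all hops; remaining 82 packets each add one t_tx.
Total = (3+83-1)·t_tx + 3·t_prop = 85·0.585366 + 3·0.0315 = 49.85 ms.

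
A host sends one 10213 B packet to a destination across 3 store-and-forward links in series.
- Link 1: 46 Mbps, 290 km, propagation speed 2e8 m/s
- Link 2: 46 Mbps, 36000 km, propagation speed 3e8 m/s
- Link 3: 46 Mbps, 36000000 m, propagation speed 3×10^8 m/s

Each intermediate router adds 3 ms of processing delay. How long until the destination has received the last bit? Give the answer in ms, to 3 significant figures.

L = 10213 × 8 = 81704 bits.
Transmission delay per hop = L/R = 81704/46000000 = 1.77617 ms; 3 hops → 5.32852 ms.
Propagation delays (d/s per hop): 1.45, 120, 120 ms; sum = 241.45 ms.
Processing at 2 router(s): 2 × 3 ms = 6 ms.
End-to-end = 253 ms.

253 ms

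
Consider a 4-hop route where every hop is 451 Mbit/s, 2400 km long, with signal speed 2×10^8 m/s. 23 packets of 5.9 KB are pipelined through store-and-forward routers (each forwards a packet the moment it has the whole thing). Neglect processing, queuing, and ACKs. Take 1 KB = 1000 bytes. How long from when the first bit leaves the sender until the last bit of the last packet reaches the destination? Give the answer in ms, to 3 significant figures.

50.7 ms

Per-hop transmission t_tx = L/R = 47200/451000000 = 0.104656 ms.
Per-hop propagation t_prop = 2400000/200000000 = 12 ms.
Pipeline fill: first packet needs 4·t_tx to clear all hops; remaining 22 packets each add one t_tx.
Total = (4+23-1)·t_tx + 4·t_prop = 26·0.104656 + 4·12 = 50.7 ms.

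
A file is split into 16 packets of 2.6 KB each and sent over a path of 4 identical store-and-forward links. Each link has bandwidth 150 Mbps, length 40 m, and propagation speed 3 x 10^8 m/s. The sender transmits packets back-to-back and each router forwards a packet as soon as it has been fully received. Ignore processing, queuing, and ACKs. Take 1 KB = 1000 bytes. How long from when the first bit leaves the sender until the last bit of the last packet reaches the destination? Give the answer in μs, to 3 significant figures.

Per-hop transmission t_tx = L/R = 20800/150000000 = 138.667 μs.
Per-hop propagation t_prop = 40/300000000 = 0.133333 μs.
Pipeline fill: first packet needs 4·t_tx to clear all hops; remaining 15 packets each add one t_tx.
Total = (4+16-1)·t_tx + 4·t_prop = 19·138.667 + 4·0.133333 = 2640 μs.

2640 μs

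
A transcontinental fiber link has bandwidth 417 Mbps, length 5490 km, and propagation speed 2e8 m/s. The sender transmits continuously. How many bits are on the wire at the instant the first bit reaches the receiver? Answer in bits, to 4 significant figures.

11450000 bits

Propagation delay = 5490000 / 200000000 = 0.02745 s.
BDP = R × t_prop = 417000000 × 0.02745 = 11446700 bits.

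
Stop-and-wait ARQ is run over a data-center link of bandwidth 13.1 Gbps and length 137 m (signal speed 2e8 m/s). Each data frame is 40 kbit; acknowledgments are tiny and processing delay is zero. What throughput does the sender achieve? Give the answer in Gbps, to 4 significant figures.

9.043 Gbps

t_tx = L/R = 40000/13100000000 = 3.05344e-06 s.
t_prop = 137/200000000 = 6.85e-07 s; RTT = 1.37e-06 s.
Cycle = t_tx + RTT = 4.42344e-06 s.
Throughput = L / cycle = 40000 / 4.42344e-06 = 9.043 Gbps.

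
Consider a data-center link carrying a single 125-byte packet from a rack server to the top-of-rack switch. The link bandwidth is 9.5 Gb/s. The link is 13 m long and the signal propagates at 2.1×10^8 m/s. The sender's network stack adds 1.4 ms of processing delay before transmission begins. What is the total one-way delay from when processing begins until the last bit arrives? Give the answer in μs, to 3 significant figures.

L = 125 × 8 = 1000 bits.
Transmission delay = L/R = 1000 / 9500000000 = 0.105263 μs.
Propagation delay = d/s = 13 m / 210000000 m/s = 0.0619048 μs.
Plus processing delay 1.4 ms = 1400 μs.
Total = 1400 μs.

1400 μs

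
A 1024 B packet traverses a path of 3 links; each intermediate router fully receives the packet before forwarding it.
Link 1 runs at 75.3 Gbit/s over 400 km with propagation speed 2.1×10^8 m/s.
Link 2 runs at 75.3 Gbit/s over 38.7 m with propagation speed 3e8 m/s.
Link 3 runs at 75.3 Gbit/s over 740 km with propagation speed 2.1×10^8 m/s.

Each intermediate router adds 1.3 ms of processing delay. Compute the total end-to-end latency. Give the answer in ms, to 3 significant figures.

8.03 ms

L = 1024 × 8 = 8192 bits.
Transmission delay per hop = L/R = 8192/75300000000 = 0.000108792 ms; 3 hops → 0.000326375 ms.
Propagation delays (d/s per hop): 1.90476, 0.000129, 3.52381 ms; sum = 5.4287 ms.
Processing at 2 router(s): 2 × 1.3 ms = 2.6 ms.
End-to-end = 8.03 ms.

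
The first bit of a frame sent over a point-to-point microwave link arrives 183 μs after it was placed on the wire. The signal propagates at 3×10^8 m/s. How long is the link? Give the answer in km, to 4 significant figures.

d = s × t_prop = 300000000 × 0.000183 = 54.90 km.

54.90 km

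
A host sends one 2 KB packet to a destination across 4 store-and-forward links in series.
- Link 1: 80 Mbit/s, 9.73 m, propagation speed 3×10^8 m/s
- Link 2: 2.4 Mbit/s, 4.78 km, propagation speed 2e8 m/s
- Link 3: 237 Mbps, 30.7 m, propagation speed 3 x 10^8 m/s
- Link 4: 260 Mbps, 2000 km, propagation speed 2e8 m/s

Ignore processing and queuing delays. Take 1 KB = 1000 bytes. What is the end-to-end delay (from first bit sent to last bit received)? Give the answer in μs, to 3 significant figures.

L = 16000 bits.
Transmission delays (L/R per hop): 200, 6666.67, 67.5105, 61.5385 μs; sum = 6995.72 μs.
Propagation delays (d/s per hop): 0.0324333, 23.9, 0.102333, 10000 μs; sum = 10024 μs.
End-to-end = 17000 μs.

17000 μs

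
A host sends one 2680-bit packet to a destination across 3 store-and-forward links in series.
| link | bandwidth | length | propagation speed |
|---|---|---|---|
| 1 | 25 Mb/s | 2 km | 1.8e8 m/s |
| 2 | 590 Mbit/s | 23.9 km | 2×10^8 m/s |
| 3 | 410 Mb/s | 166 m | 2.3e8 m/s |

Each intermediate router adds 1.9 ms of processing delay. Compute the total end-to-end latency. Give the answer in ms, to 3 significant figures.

4.05 ms

Transmission delays (L/R per hop): 0.1072, 0.00454237, 0.00653659 ms; sum = 0.118279 ms.
Propagation delays (d/s per hop): 0.0111111, 0.1195, 0.000721739 ms; sum = 0.131333 ms.
Processing at 2 router(s): 2 × 1.9 ms = 3.8 ms.
End-to-end = 4.05 ms.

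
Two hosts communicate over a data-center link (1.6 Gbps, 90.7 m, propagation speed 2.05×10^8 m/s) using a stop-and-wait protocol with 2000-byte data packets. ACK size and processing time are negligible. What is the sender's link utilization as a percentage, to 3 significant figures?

91.9 %

t_tx = L/R = 16000/1600000000 = 1e-05 s.
t_prop = 90.7/2.05e+08 = 4.42439e-07 s; RTT = 8.84878e-07 s.
Cycle = t_tx + RTT = 1.08849e-05 s.
Utilization = t_tx / cycle = 1e-05/1.08849e-05 = 91.9 %.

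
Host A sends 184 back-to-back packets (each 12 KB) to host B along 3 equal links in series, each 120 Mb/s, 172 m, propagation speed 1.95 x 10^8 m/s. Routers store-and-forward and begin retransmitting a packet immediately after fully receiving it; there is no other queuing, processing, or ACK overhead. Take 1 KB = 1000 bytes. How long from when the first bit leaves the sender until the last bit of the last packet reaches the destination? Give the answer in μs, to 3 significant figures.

Per-hop transmission t_tx = L/R = 96000/120000000 = 800 μs.
Per-hop propagation t_prop = 172/195000000 = 0.882051 μs.
Pipeline fill: first packet needs 3·t_tx to clear all hops; remaining 183 packets each add one t_tx.
Total = (3+184-1)·t_tx + 3·t_prop = 186·800 + 3·0.882051 = 149000 μs.

149000 μs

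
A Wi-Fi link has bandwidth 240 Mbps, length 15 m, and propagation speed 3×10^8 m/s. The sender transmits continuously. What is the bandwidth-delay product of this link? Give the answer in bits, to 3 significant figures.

Propagation delay = 15 / 300000000 = 5e-08 s.
BDP = R × t_prop = 240000000 × 5e-08 = 12 bits.

12.0 bits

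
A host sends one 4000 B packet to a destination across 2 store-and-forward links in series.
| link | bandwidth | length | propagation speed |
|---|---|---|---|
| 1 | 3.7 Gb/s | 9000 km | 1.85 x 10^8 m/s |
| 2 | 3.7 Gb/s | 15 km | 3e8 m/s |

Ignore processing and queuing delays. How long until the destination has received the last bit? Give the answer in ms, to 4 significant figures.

48.72 ms

L = 4000 × 8 = 32000 bits.
Transmission delay per hop = L/R = 32000/3700000000 = 0.00864865 ms; 2 hops → 0.0172973 ms.
Propagation delays (d/s per hop): 48.6486, 0.05 ms; sum = 48.6986 ms.
End-to-end = 48.72 ms.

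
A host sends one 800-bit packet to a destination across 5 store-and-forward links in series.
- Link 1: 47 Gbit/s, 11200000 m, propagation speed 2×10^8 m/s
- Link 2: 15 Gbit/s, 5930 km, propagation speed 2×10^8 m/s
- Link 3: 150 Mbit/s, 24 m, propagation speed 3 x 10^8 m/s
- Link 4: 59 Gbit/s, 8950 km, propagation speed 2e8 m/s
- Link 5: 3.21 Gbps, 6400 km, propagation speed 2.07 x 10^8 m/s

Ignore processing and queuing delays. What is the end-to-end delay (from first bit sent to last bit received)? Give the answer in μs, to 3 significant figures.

161000 μs

Transmission delays (L/R per hop): 0.0170213, 0.0533333, 5.33333, 0.0135593, 0.249221 μs; sum = 5.66647 μs.
Propagation delays (d/s per hop): 56000, 29650, 0.08, 44750, 30917.9 μs; sum = 161318 μs.
End-to-end = 161000 μs.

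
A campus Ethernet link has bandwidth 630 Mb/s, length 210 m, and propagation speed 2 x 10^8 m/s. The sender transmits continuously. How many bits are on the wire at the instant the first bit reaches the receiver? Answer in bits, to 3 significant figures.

662 bits

Propagation delay = 210 / 200000000 = 1.05e-06 s.
BDP = R × t_prop = 630000000 × 1.05e-06 = 661.5 bits.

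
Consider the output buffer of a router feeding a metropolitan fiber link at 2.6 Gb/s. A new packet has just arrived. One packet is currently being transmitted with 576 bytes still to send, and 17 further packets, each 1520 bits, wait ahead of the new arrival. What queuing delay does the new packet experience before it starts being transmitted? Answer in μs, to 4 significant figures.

Each queued packet: L/R = 1520/2600000000 = 0.584615 μs.
17 queued → 9.93846 μs.
Plus remaining 4608 bits of current packet: 1.77231 μs.
Queuing delay = 11.71 μs.

11.71 μs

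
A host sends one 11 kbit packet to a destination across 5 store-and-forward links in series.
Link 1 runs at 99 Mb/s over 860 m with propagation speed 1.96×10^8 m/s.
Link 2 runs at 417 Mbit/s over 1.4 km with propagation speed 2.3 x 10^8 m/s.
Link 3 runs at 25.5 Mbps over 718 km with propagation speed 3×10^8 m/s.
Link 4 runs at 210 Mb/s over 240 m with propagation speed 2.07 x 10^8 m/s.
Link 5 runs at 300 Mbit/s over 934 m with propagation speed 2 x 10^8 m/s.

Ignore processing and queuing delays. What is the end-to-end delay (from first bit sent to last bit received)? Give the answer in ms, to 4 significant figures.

L = 11000 bits.
Transmission delays (L/R per hop): 0.111111, 0.0263789, 0.431373, 0.052381, 0.0366667 ms; sum = 0.65791 ms.
Propagation delays (d/s per hop): 0.00438776, 0.00608696, 2.39333, 0.00115942, 0.00467 ms; sum = 2.40964 ms.
End-to-end = 3.068 ms.

3.068 ms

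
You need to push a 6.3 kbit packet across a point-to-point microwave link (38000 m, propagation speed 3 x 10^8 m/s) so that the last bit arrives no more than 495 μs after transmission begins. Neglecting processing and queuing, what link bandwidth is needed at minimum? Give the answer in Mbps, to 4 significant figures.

Propagation delay = 38000 / 300000000 = 126.667 μs.
Transmission budget = 495 − 126.667 = 368.333 μs.
R ≥ L / t_tx = 6300 bits / 0.000368333 s = 17.10 Mbps.

17.10 Mbps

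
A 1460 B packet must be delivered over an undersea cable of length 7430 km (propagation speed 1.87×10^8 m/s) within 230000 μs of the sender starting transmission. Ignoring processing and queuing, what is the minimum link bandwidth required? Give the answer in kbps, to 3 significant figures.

61.4 kbps

L = 11680 bits.
Propagation delay = 7430000 / 187000000 = 39732.6 μs.
Transmission budget = 230000 − 39732.6 = 190267 μs.
R ≥ L / t_tx = 11680 bits / 0.190267 s = 61.4 kbps.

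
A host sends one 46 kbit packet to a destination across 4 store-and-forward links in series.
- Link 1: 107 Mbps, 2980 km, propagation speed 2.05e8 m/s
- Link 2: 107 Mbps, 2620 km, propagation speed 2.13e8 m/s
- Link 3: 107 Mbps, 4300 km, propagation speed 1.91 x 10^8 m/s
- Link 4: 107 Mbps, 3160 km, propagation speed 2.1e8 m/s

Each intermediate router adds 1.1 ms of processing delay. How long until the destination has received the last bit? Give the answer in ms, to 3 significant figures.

69.4 ms

L = 46000 bits.
Transmission delay per hop = L/R = 46000/107000000 = 0.429907 ms; 4 hops → 1.71963 ms.
Propagation delays (d/s per hop): 14.5366, 12.3005, 22.5131, 15.0476 ms; sum = 64.3978 ms.
Processing at 3 router(s): 3 × 1.1 ms = 3.3 ms.
End-to-end = 69.4 ms.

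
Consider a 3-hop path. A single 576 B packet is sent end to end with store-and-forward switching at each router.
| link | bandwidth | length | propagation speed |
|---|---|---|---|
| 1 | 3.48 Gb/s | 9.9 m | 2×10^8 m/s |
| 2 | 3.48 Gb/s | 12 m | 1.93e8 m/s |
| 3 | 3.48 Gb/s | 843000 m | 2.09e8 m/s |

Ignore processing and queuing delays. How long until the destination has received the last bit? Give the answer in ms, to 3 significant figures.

4.04 ms

L = 576 × 8 = 4608 bits.
Transmission delay per hop = L/R = 4608/3480000000 = 0.00132414 ms; 3 hops → 0.00397241 ms.
Propagation delays (d/s per hop): 4.95e-05, 6.21762e-05, 4.03349 ms; sum = 4.0336 ms.
End-to-end = 4.04 ms.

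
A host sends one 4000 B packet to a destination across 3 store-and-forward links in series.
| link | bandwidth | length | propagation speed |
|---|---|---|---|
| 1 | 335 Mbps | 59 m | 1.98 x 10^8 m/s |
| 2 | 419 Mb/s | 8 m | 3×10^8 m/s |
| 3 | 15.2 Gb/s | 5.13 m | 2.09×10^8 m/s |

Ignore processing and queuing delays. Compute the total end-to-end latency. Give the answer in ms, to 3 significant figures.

L = 4000 × 8 = 32000 bits.
Transmission delays (L/R per hop): 0.0955224, 0.0763723, 0.00210526 ms; sum = 0.174 ms.
Propagation delays (d/s per hop): 0.00029798, 2.66667e-05, 2.45455e-05 ms; sum = 0.000349192 ms.
End-to-end = 0.174 ms.

0.174 ms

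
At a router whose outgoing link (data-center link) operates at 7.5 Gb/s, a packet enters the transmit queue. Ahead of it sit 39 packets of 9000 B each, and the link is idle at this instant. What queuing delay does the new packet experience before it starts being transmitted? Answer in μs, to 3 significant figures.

Each queued packet: L/R = 72000/7500000000 = 9.6 μs.
39 queued → 374.4 μs.
Queuing delay = 374 μs.

374 μs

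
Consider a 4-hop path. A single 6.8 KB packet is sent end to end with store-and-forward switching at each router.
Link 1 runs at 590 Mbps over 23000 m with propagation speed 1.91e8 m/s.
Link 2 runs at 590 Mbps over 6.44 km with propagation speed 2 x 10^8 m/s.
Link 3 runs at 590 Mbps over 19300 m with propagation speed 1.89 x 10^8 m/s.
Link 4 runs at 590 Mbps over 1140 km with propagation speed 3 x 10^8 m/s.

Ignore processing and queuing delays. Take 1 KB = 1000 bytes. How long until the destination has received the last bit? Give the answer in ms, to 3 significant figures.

L = 54400 bits.
Transmission delay per hop = L/R = 54400/590000000 = 0.0922034 ms; 4 hops → 0.368814 ms.
Propagation delays (d/s per hop): 0.120419, 0.0322, 0.102116, 3.8 ms; sum = 4.05474 ms.
End-to-end = 4.42 ms.

4.42 ms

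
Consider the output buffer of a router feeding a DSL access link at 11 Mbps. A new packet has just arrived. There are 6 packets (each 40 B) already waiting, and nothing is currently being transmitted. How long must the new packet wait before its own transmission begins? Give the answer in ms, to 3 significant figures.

0.175 ms

Each queued packet: L/R = 320/11000000 = 0.0290909 ms.
6 queued → 0.174545 ms.
Queuing delay = 0.175 ms.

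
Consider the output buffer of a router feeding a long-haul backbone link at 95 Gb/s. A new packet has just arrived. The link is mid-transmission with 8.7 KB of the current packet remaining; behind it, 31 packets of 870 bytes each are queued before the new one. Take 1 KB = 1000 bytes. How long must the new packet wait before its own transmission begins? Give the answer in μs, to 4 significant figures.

Each queued packet: L/R = 6960/95000000000 = 0.0732632 μs.
31 queued → 2.27116 μs.
Plus remaining 69600 bits of current packet: 0.732632 μs.
Queuing delay = 3.004 μs.

3.004 μs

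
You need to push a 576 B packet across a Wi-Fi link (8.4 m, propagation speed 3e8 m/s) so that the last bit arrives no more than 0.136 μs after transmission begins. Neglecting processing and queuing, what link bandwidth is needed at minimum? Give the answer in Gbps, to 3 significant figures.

42.7 Gbps

L = 4608 bits.
Propagation delay = 8.4 / 300000000 = 0.028 μs.
Transmission budget = 0.136 − 0.028 = 0.108 μs.
R ≥ L / t_tx = 4608 bits / 1.08e-07 s = 42.7 Gbps.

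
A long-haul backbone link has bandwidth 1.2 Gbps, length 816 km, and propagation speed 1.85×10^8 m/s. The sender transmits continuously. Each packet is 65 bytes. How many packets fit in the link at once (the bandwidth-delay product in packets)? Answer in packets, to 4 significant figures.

10180 packets

Propagation delay = 816000 / 185000000 = 0.00441081 s.
BDP = R × t_prop = 1200000000 × 0.00441081 = 5292970 bits.
In packets of 520 bits: 10180 packets.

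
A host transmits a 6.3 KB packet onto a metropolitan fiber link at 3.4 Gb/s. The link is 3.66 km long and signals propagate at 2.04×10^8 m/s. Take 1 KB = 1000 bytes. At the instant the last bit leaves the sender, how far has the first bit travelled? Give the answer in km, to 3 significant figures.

t_tx = L/R = 50400/3400000000 = 1.48235e-05 s.
Distance = s × t_tx = 204000000 × 1.48235e-05 = 3.02 km.

3.02 km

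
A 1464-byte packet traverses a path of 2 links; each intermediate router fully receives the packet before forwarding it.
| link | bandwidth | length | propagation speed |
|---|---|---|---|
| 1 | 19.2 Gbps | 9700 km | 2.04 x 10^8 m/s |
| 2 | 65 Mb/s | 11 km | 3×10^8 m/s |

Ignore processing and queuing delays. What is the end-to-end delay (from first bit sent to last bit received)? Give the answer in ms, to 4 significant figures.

L = 1464 × 8 = 11712 bits.
Transmission delays (L/R per hop): 0.00061, 0.180185 ms; sum = 0.180795 ms.
Propagation delays (d/s per hop): 47.549, 0.0366667 ms; sum = 47.5857 ms.
End-to-end = 47.77 ms.

47.77 ms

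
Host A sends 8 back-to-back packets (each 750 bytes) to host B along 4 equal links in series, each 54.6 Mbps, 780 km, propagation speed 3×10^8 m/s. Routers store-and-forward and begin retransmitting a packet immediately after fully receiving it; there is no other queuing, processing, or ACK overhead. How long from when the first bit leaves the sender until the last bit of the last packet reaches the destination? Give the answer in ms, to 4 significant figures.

11.61 ms

Per-hop transmission t_tx = L/R = 6000/54600000 = 0.10989 ms.
Per-hop propagation t_prop = 780000/300000000 = 2.6 ms.
Pipeline fill: first packet needs 4·t_tx to clear all hops; remaining 7 packets each add one t_tx.
Total = (4+8-1)·t_tx + 4·t_prop = 11·0.10989 + 4·2.6 = 11.61 ms.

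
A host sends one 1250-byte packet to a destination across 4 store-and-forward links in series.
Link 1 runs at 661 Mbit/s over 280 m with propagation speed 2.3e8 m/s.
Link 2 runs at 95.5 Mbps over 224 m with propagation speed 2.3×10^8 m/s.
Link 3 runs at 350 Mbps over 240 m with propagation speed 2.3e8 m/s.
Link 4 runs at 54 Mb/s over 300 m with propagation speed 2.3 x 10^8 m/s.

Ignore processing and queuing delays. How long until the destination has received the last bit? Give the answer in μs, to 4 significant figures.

L = 1250 × 8 = 10000 bits.
Transmission delays (L/R per hop): 15.1286, 104.712, 28.5714, 185.185 μs; sum = 333.597 μs.
Propagation delays (d/s per hop): 1.21739, 0.973913, 1.04348, 1.30435 μs; sum = 4.53913 μs.
End-to-end = 338.1 μs.

338.1 μs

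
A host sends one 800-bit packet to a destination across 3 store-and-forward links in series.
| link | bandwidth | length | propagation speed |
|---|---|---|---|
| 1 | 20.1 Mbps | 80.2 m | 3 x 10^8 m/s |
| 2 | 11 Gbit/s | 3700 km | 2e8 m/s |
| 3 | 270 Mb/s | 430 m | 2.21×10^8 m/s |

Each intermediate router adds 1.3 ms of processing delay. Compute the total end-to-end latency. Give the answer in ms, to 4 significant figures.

Transmission delays (L/R per hop): 0.039801, 7.27273e-05, 0.00296296 ms; sum = 0.0428367 ms.
Propagation delays (d/s per hop): 0.000267333, 18.5, 0.0019457 ms; sum = 18.5022 ms.
Processing at 2 router(s): 2 × 1.3 ms = 2.6 ms.
End-to-end = 21.15 ms.

21.15 ms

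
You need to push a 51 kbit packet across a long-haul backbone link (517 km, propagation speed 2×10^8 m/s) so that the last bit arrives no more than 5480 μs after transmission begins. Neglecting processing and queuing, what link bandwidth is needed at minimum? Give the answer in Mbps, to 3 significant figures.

17.6 Mbps

Propagation delay = 517000 / 200000000 = 2585 μs.
Transmission budget = 5480 − 2585 = 2895 μs.
R ≥ L / t_tx = 51000 bits / 0.002895 s = 17.6 Mbps.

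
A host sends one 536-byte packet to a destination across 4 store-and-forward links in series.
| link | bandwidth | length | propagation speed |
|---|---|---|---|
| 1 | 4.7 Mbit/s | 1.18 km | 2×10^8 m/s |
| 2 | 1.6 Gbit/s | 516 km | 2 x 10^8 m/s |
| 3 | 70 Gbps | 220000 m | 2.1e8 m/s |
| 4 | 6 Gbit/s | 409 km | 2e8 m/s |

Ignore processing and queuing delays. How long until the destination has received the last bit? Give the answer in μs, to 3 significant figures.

6590 μs

L = 536 × 8 = 4288 bits.
Transmission delays (L/R per hop): 912.34, 2.68, 0.0612571, 0.714667 μs; sum = 915.796 μs.
Propagation delays (d/s per hop): 5.9, 2580, 1047.62, 2045 μs; sum = 5678.52 μs.
End-to-end = 6590 μs.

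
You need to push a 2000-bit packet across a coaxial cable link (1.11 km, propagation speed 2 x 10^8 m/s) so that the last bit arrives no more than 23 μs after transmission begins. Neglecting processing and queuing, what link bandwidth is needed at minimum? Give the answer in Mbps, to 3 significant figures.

Propagation delay = 1110 / 200000000 = 5.55 μs.
Transmission budget = 23 − 5.55 = 17.45 μs.
R ≥ L / t_tx = 2000 bits / 1.745e-05 s = 115 Mbps.

115 Mbps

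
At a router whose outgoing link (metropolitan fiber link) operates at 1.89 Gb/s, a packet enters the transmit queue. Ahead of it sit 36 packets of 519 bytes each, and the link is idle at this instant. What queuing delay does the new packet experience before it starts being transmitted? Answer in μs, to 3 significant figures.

79.1 μs

Each queued packet: L/R = 4152/1890000000 = 2.19683 μs.
36 queued → 79.0857 μs.
Queuing delay = 79.1 μs.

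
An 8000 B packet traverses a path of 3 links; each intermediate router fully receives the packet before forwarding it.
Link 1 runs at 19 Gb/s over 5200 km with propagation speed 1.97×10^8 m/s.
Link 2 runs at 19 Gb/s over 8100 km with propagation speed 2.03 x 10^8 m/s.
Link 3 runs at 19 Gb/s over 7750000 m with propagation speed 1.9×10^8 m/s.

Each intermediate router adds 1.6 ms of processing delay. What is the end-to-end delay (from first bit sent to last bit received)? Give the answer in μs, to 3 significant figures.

110000 μs

L = 8000 × 8 = 64000 bits.
Transmission delay per hop = L/R = 64000/19000000000 = 3.36842 μs; 3 hops → 10.1053 μs.
Propagation delays (d/s per hop): 26395.9, 39901.5, 40789.5 μs; sum = 107087 μs.
Processing at 2 router(s): 2 × 1.6 ms = 3200 μs.
End-to-end = 110000 μs.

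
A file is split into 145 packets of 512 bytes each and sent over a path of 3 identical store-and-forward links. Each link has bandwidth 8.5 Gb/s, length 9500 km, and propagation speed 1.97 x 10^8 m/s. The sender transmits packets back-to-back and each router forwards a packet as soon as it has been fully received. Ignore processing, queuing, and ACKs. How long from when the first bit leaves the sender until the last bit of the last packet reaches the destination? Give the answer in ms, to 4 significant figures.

Per-hop transmission t_tx = L/R = 4096/8500000000 = 0.000481882 ms.
Per-hop propagation t_prop = 9500000/197000000 = 48.2234 ms.
Pipeline fill: first packet needs 3·t_tx to clear all hops; remaining 144 packets each add one t_tx.
Total = (3+145-1)·t_tx + 3·t_prop = 147·0.000481882 + 3·48.2234 = 144.7 ms.

144.7 ms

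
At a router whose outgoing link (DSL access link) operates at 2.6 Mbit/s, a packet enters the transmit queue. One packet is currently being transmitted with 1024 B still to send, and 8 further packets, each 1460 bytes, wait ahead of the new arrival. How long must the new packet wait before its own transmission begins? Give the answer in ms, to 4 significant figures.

Each queued packet: L/R = 11680/2600000 = 4.49231 ms.
8 queued → 35.9385 ms.
Plus remaining 8192 bits of current packet: 3.15077 ms.
Queuing delay = 39.09 ms.

39.09 ms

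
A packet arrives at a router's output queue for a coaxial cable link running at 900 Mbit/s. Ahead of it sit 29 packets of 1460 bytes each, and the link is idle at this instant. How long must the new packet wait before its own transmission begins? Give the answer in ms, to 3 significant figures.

Each queued packet: L/R = 11680/900000000 = 0.0129778 ms.
29 queued → 0.376356 ms.
Queuing delay = 0.376 ms.

0.376 ms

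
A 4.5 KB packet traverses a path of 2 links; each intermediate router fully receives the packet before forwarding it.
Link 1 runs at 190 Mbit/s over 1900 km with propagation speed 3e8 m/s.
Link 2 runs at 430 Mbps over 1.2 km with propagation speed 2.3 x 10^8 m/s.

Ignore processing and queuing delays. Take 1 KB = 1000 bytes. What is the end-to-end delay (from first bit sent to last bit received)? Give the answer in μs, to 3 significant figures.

L = 36000 bits.
Transmission delays (L/R per hop): 189.474, 83.7209 μs; sum = 273.195 μs.
Propagation delays (d/s per hop): 6333.33, 5.21739 μs; sum = 6338.55 μs.
End-to-end = 6610 μs.

6610 μs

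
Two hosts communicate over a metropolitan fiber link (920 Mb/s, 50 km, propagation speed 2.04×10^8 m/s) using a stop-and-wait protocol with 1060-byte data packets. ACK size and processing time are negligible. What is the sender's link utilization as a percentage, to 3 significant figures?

1.85 %

t_tx = L/R = 8480/920000000 = 9.21739e-06 s.
t_prop = 50000/204000000 = 0.000245098 s; RTT = 0.000490196 s.
Cycle = t_tx + RTT = 0.000499413 s.
Utilization = t_tx / cycle = 9.21739e-06/0.000499413 = 1.85 %.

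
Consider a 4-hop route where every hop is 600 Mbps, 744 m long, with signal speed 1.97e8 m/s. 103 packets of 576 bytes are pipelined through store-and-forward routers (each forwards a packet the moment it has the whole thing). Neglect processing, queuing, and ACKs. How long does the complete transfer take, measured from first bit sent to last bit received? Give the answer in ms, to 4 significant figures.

Per-hop transmission t_tx = L/R = 4608/600000000 = 0.00768 ms.
Per-hop propagation t_prop = 744/197000000 = 0.00377665 ms.
Pipeline fill: first packet needs 4·t_tx to clear all hops; remaining 102 packets each add one t_tx.
Total = (4+103-1)·t_tx + 4·t_prop = 106·0.00768 + 4·0.00377665 = 0.8292 ms.

0.8292 ms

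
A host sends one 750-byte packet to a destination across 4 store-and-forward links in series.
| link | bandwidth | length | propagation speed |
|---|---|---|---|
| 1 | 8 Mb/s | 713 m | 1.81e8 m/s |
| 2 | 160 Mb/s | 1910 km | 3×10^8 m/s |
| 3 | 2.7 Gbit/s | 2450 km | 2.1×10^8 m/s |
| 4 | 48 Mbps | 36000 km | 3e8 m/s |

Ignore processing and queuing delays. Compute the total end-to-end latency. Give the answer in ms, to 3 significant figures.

139 ms

L = 750 × 8 = 6000 bits.
Transmission delays (L/R per hop): 0.75, 0.0375, 0.00222222, 0.125 ms; sum = 0.914722 ms.
Propagation delays (d/s per hop): 0.00393923, 6.36667, 11.6667, 120 ms; sum = 138.037 ms.
End-to-end = 139 ms.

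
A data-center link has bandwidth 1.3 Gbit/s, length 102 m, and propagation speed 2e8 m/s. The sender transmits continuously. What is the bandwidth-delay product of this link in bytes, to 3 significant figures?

82.9 bytes

Propagation delay = 102 / 200000000 = 5.1e-07 s.
BDP = R × t_prop = 1300000000 × 5.1e-07 = 663 bits.
In bytes: 663/8 = 82.9 bytes.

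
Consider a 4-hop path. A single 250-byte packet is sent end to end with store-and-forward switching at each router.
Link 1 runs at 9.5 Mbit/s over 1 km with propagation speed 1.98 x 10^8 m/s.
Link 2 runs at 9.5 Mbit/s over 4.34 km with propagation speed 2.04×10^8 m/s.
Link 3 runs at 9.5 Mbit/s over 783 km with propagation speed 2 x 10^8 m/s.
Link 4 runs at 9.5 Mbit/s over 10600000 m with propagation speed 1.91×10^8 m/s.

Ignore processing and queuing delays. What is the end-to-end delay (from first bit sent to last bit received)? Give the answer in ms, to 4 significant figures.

L = 250 × 8 = 2000 bits.
Transmission delay per hop = L/R = 2000/9500000 = 0.210526 ms; 4 hops → 0.842105 ms.
Propagation delays (d/s per hop): 0.00505051, 0.0212745, 3.915, 55.4974 ms; sum = 59.4387 ms.
End-to-end = 60.28 ms.

60.28 ms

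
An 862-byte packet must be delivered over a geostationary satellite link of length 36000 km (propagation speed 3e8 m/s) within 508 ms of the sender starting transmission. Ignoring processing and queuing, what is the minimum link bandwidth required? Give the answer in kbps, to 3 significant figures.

17.8 kbps

L = 6896 bits.
Propagation delay = 36000000 / 300000000 = 120 ms.
Transmission budget = 508 − 120 = 388 ms.
R ≥ L / t_tx = 6896 bits / 0.388 s = 17.8 kbps.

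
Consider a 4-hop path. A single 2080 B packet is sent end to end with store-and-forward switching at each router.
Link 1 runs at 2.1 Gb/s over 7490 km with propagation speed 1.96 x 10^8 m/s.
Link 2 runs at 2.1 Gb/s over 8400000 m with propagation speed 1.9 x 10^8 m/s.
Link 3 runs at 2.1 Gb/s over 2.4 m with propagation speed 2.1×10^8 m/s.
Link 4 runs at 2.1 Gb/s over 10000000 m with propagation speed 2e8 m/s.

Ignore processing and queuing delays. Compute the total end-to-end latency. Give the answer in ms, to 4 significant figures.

L = 2080 × 8 = 16640 bits.
Transmission delay per hop = L/R = 16640/2100000000 = 0.00792381 ms; 4 hops → 0.0316952 ms.
Propagation delays (d/s per hop): 38.2143, 44.2105, 1.14286e-05, 50 ms; sum = 132.425 ms.
End-to-end = 132.5 ms.

132.5 ms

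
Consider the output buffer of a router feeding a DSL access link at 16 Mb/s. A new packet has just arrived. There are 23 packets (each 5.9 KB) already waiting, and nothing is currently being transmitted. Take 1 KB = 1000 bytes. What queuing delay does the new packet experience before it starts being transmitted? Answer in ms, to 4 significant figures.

67.85 ms

Each queued packet: L/R = 47200/16000000 = 2.95 ms.
23 queued → 67.85 ms.
Queuing delay = 67.85 ms.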